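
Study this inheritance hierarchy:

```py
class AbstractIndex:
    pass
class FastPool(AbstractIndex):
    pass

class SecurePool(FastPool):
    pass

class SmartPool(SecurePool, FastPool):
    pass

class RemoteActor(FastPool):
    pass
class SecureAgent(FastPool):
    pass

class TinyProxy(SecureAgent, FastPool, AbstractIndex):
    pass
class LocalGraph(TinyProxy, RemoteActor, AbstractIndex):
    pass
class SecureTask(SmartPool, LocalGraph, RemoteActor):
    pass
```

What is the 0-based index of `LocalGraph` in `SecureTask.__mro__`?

L[SecureTask] = SecureTask + merge(L[SmartPool], L[LocalGraph], L[RemoteActor], [SmartPool LocalGraph RemoteActor])
  take SmartPool:  [SmartPool SecurePool FastPool AbstractIndex object] + [LocalGraph TinyProxy SecureAgent RemoteActor FastPool AbstractIndex object] + [RemoteActor FastPool AbstractIndex object] + [SmartPool LocalGraph RemoteActor]
  take SecurePool:  [SecurePool FastPool AbstractIndex object] + [LocalGraph TinyProxy SecureAgent RemoteActor FastPool AbstractIndex object] + [RemoteActor FastPool AbstractIndex object] + [LocalGraph RemoteActor]
  take LocalGraph:  [FastPool AbstractIndex object] + [LocalGraph TinyProxy SecureAgent RemoteActor FastPool AbstractIndex object] + [RemoteActor FastPool AbstractIndex object] + [LocalGraph RemoteActor]
  take TinyProxy:  [FastPool AbstractIndex object] + [TinyProxy SecureAgent RemoteActor FastPool AbstractIndex object] + [RemoteActor FastPool AbstractIndex object] + [RemoteActor]
  take SecureAgent:  [FastPool AbstractIndex object] + [SecureAgent RemoteActor FastPool AbstractIndex object] + [RemoteActor FastPool AbstractIndex object] + [RemoteActor]
  take RemoteActor:  [FastPool AbstractIndex object] + [RemoteActor FastPool AbstractIndex object] + [RemoteActor FastPool AbstractIndex object] + [RemoteActor]
  take FastPool:  [FastPool AbstractIndex object] + [FastPool AbstractIndex object] + [FastPool AbstractIndex object]
  take AbstractIndex:  [AbstractIndex object] + [AbstractIndex object] + [AbstractIndex object]
  take object:  [object] + [object] + [object]
MRO: SecureTask SmartPool SecurePool LocalGraph TinyProxy SecureAgent RemoteActor FastPool AbstractIndex object
LocalGraph sits at index 3.

3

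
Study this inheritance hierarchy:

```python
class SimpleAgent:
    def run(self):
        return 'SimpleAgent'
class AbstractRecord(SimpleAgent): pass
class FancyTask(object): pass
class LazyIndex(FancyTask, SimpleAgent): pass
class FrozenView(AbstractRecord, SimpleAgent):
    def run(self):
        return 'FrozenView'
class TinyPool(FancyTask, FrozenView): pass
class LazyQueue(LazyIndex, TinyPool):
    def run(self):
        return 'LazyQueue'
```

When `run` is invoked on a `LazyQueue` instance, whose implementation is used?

L[LazyQueue] = LazyQueue + merge(L[LazyIndex], L[TinyPool], [LazyIndex TinyPool])
  take LazyIndex:  [LazyIndex FancyTask SimpleAgent object] + [TinyPool FancyTask FrozenView AbstractRecord SimpleAgent object] + [LazyIndex TinyPool]
  take TinyPool:  [FancyTask SimpleAgent object] + [TinyPool FancyTask FrozenView AbstractRecord SimpleAgent object] + [TinyPool]
  take FancyTask:  [FancyTask SimpleAgent object] + [FancyTask FrozenView AbstractRecord SimpleAgent object]
  take FrozenView:  [SimpleAgent object] + [FrozenView AbstractRecord SimpleAgent object]
  take AbstractRecord:  [SimpleAgent object] + [AbstractRecord SimpleAgent object]
  take SimpleAgent:  [SimpleAgent object] + [SimpleAgent object]
  take object:  [object] + [object]
MRO: LazyQueue LazyIndex TinyPool FancyTask FrozenView AbstractRecord SimpleAgent object
run is defined in: FrozenView, LazyQueue, SimpleAgent. First along the MRO is LazyQueue.

LazyQueue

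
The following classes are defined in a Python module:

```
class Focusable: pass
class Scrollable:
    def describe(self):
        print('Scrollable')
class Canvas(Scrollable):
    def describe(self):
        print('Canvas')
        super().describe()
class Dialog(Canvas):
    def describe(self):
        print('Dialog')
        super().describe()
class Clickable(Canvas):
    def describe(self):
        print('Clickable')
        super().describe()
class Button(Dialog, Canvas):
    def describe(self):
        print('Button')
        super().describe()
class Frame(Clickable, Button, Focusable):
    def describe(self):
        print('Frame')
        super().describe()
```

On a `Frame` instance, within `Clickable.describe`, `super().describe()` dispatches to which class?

L[Frame] = Frame + merge(L[Clickable], L[Button], L[Focusable], [Clickable Button Focusable])
  take Clickable:  [Clickable Canvas Scrollable object] + [Button Dialog Canvas Scrollable object] + [Focusable object] + [Clickable Button Focusable]
  take Button:  [Canvas Scrollable object] + [Button Dialog Canvas Scrollable object] + [Focusable object] + [Button Focusable]
  take Dialog:  [Canvas Scrollable object] + [Dialog Canvas Scrollable object] + [Focusable object] + [Focusable]
  take Canvas:  [Canvas Scrollable object] + [Canvas Scrollable object] + [Focusable object] + [Focusable]
  take Scrollable:  [Scrollable object] + [Scrollable object] + [Focusable object] + [Focusable]
  take Focusable:  [object] + [object] + [Focusable object] + [Focusable]
  take object:  [object] + [object] + [object]
MRO: Frame Clickable Button Dialog Canvas Scrollable Focusable object
super() in Clickable.describe on a Frame instance goes to the class after Clickable in Frame's MRO: Button.

Button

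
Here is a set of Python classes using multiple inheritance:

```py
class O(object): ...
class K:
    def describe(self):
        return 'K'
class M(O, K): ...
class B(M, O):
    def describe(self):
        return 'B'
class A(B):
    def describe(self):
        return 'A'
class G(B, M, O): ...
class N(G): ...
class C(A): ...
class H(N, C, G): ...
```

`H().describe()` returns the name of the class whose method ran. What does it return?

L[H] = H + merge(L[N], L[C], L[G], [N C G])
  take N:  [N G B M O K object] + [C A B M O K object] + [G B M O K object] + [N C G]
  take C:  [G B M O K object] + [C A B M O K object] + [G B M O K object] + [C G]
  take G:  [G B M O K object] + [A B M O K object] + [G B M O K object] + [G]
  take A:  [B M O K object] + [A B M O K object] + [B M O K object]
  take B:  [B M O K object] + [B M O K object] + [B M O K object]
  take M:  [M O K object] + [M O K object] + [M O K object]
  take O:  [O K object] + [O K object] + [O K object]
  take K:  [K object] + [K object] + [K object]
  take object:  [object] + [object] + [object]
MRO: H N C G A B M O K object
describe is defined in: A, B, K. First along the MRO is A.

A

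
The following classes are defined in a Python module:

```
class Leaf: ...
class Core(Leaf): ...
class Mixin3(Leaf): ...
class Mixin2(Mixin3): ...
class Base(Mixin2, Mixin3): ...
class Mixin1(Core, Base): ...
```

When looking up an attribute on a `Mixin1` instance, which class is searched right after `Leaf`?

object

L[Mixin1] = Mixin1 + merge(L[Core], L[Base], [Core Base])
  take Core:  [Core Leaf object] + [Base Mixin2 Mixin3 Leaf object] + [Core Base]
  take Base:  [Leaf object] + [Base Mixin2 Mixin3 Leaf object] + [Base]
  take Mixin2:  [Leaf object] + [Mixin2 Mixin3 Leaf object]
  take Mixin3:  [Leaf object] + [Mixin3 Leaf object]
  take Leaf:  [Leaf object] + [Leaf object]
  take object:  [object] + [object]
MRO: Mixin1 Core Base Mixin2 Mixin3 Leaf object
Leaf is at position 5; next is object.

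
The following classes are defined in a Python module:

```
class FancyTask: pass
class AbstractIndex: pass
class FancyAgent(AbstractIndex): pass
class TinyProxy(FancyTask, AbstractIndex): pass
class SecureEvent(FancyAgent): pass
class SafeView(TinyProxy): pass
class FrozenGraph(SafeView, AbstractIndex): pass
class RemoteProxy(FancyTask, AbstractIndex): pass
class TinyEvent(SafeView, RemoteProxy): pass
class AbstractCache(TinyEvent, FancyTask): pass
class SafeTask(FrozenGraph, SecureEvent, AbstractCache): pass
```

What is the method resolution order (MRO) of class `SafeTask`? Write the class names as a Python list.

[SafeTask, FrozenGraph, SecureEvent, FancyAgent, AbstractCache, TinyEvent, SafeView, TinyProxy, RemoteProxy, FancyTask, AbstractIndex, object]

L[SafeTask] = SafeTask + merge(L[FrozenGraph], L[SecureEvent], L[AbstractCache], [FrozenGraph SecureEvent AbstractCache])
  take FrozenGraph:  [FrozenGraph SafeView TinyProxy FancyTask AbstractIndex object] + [SecureEvent FancyAgent AbstractIndex object] + [AbstractCache TinyEvent SafeView TinyProxy RemoteProxy FancyTask AbstractIndex object] + [FrozenGraph SecureEvent AbstractCache]
  take SecureEvent:  [SafeView TinyProxy FancyTask AbstractIndex object] + [SecureEvent FancyAgent AbstractIndex object] + [AbstractCache TinyEvent SafeView TinyProxy RemoteProxy FancyTask AbstractIndex object] + [SecureEvent AbstractCache]
  take FancyAgent:  [SafeView TinyProxy FancyTask AbstractIndex object] + [FancyAgent AbstractIndex object] + [AbstractCache TinyEvent SafeView TinyProxy RemoteProxy FancyTask AbstractIndex object] + [AbstractCache]
  take AbstractCache:  [SafeView TinyProxy FancyTask AbstractIndex object] + [AbstractIndex object] + [AbstractCache TinyEvent SafeView TinyProxy RemoteProxy FancyTask AbstractIndex object] + [AbstractCache]
  take TinyEvent:  [SafeView TinyProxy FancyTask AbstractIndex object] + [AbstractIndex object] + [TinyEvent SafeView TinyProxy RemoteProxy FancyTask AbstractIndex object]
  take SafeView:  [SafeView TinyProxy FancyTask AbstractIndex object] + [AbstractIndex object] + [SafeView TinyProxy RemoteProxy FancyTask AbstractIndex object]
  take TinyProxy:  [TinyProxy FancyTask AbstractIndex object] + [AbstractIndex object] + [TinyProxy RemoteProxy FancyTask AbstractIndex object]
  take RemoteProxy:  [FancyTask AbstractIndex object] + [AbstractIndex object] + [RemoteProxy FancyTask AbstractIndex object]
  take FancyTask:  [FancyTask AbstractIndex object] + [AbstractIndex object] + [FancyTask AbstractIndex object]
  take AbstractIndex:  [AbstractIndex object] + [AbstractIndex object] + [AbstractIndex object]
  take object:  [object] + [object] + [object]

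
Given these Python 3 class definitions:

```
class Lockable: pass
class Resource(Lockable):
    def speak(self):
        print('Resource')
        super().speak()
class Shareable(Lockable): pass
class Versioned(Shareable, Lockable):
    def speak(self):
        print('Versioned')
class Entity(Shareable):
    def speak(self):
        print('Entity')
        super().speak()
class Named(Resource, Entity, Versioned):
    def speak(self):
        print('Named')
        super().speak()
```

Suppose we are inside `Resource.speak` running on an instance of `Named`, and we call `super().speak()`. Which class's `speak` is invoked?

L[Named] = Named + merge(L[Resource], L[Entity], L[Versioned], [Resource Entity Versioned])
  take Resource:  [Resource Lockable object] + [Entity Shareable Lockable object] + [Versioned Shareable Lockable object] + [Resource Entity Versioned]
  take Entity:  [Lockable object] + [Entity Shareable Lockable object] + [Versioned Shareable Lockable object] + [Entity Versioned]
  take Versioned:  [Lockable object] + [Shareable Lockable object] + [Versioned Shareable Lockable object] + [Versioned]
  take Shareable:  [Lockable object] + [Shareable Lockable object] + [Shareable Lockable object]
  take Lockable:  [Lockable object] + [Lockable object] + [Lockable object]
  take object:  [object] + [object] + [object]
MRO: Named Resource Entity Versioned Shareable Lockable object
super() in Resource.speak on a Named instance goes to the class after Resource in Named's MRO: Entity.

Entity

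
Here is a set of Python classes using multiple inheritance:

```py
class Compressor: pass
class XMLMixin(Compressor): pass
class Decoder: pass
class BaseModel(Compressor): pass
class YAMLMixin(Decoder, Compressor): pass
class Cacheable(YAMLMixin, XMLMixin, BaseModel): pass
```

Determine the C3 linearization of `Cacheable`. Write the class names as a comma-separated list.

Cacheable, YAMLMixin, Decoder, XMLMixin, BaseModel, Compressor, object

L[Cacheable] = Cacheable + merge(L[YAMLMixin], L[XMLMixin], L[BaseModel], [YAMLMixin XMLMixin BaseModel])
  take YAMLMixin:  [YAMLMixin Decoder Compressor object] + [XMLMixin Compressor object] + [BaseModel Compressor object] + [YAMLMixin XMLMixin BaseModel]
  take Decoder:  [Decoder Compressor object] + [XMLMixin Compressor object] + [BaseModel Compressor object] + [XMLMixin BaseModel]
  take XMLMixin:  [Compressor object] + [XMLMixin Compressor object] + [BaseModel Compressor object] + [XMLMixin BaseModel]
  take BaseModel:  [Compressor object] + [Compressor object] + [BaseModel Compressor object] + [BaseModel]
  take Compressor:  [Compressor object] + [Compressor object] + [Compressor object]
  take object:  [object] + [object] + [object]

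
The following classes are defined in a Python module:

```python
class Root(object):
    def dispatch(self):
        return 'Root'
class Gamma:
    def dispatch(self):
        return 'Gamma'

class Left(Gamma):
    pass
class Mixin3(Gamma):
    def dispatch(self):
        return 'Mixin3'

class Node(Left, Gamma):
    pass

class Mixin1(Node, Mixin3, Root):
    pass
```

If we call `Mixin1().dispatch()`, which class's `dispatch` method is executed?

L[Mixin1] = Mixin1 + merge(L[Node], L[Mixin3], L[Root], [Node Mixin3 Root])
  take Node:  [Node Left Gamma object] + [Mixin3 Gamma object] + [Root object] + [Node Mixin3 Root]
  take Left:  [Left Gamma object] + [Mixin3 Gamma object] + [Root object] + [Mixin3 Root]
  take Mixin3:  [Gamma object] + [Mixin3 Gamma object] + [Root object] + [Mixin3 Root]
  take Gamma:  [Gamma object] + [Gamma object] + [Root object] + [Root]
  take Root:  [object] + [object] + [Root object] + [Root]
  take object:  [object] + [object] + [object]
MRO: Mixin1 Node Left Mixin3 Gamma Root object
dispatch is defined in: Gamma, Mixin3, Root. First along the MRO is Mixin3.

Mixin3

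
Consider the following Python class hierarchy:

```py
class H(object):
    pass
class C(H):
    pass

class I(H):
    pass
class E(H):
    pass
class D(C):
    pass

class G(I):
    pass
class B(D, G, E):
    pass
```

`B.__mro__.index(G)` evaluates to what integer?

3

L[B] = B + merge(L[D], L[G], L[E], [D G E])
  take D:  [D C H object] + [G I H object] + [E H object] + [D G E]
  take C:  [C H object] + [G I H object] + [E H object] + [G E]
  take G:  [H object] + [G I H object] + [E H object] + [G E]
  take I:  [H object] + [I H object] + [E H object] + [E]
  take E:  [H object] + [H object] + [E H object] + [E]
  take H:  [H object] + [H object] + [H object]
  take object:  [object] + [object] + [object]
MRO: B D C G I E H object
G sits at index 3.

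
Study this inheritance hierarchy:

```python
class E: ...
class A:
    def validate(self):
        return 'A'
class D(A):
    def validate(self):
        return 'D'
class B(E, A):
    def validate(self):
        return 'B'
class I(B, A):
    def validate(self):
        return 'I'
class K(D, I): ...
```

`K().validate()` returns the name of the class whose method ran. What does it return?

L[K] = K + merge(L[D], L[I], [D I])
  take D:  [D A object] + [I B E A object] + [D I]
  take I:  [A object] + [I B E A object] + [I]
  take B:  [A object] + [B E A object]
  take E:  [A object] + [E A object]
  take A:  [A object] + [A object]
  take object:  [object] + [object]
MRO: K D I B E A object
validate is defined in: A, B, D, I. First along the MRO is D.

D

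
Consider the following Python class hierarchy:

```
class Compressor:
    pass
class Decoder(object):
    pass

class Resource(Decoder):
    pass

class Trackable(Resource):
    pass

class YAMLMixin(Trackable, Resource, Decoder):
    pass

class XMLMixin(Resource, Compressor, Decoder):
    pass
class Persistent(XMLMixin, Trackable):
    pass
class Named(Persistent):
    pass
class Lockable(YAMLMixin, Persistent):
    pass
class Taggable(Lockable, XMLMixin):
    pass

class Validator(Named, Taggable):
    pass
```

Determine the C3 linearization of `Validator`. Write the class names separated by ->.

Validator -> Named -> Taggable -> Lockable -> YAMLMixin -> Persistent -> XMLMixin -> Trackable -> Resource -> Compressor -> Decoder -> object

L[Validator] = Validator + merge(L[Named], L[Taggable], [Named Taggable])
  take Named:  [Named Persistent XMLMixin Trackable Resource Compressor Decoder object] + [Taggable Lockable YAMLMixin Persistent XMLMixin Trackable Resource Compressor Decoder object] + [Named Taggable]
  take Taggable:  [Persistent XMLMixin Trackable Resource Compressor Decoder object] + [Taggable Lockable YAMLMixin Persistent XMLMixin Trackable Resource Compressor Decoder object] + [Taggable]
  take Lockable:  [Persistent XMLMixin Trackable Resource Compressor Decoder object] + [Lockable YAMLMixin Persistent XMLMixin Trackable Resource Compressor Decoder object]
  take YAMLMixin:  [Persistent XMLMixin Trackable Resource Compressor Decoder object] + [YAMLMixin Persistent XMLMixin Trackable Resource Compressor Decoder object]
  take Persistent:  [Persistent XMLMixin Trackable Resource Compressor Decoder object] + [Persistent XMLMixin Trackable Resource Compressor Decoder object]
  take XMLMixin:  [XMLMixin Trackable Resource Compressor Decoder object] + [XMLMixin Trackable Resource Compressor Decoder object]
  take Trackable:  [Trackable Resource Compressor Decoder object] + [Trackable Resource Compressor Decoder object]
  take Resource:  [Resource Compressor Decoder object] + [Resource Compressor Decoder object]
  take Compressor:  [Compressor Decoder object] + [Compressor Decoder object]
  take Decoder:  [Decoder object] + [Decoder object]
  take object:  [object] + [object]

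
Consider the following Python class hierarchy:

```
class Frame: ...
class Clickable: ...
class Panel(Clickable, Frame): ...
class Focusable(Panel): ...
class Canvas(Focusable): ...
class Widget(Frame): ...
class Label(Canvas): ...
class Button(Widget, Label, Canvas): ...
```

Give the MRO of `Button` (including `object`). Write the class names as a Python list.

[Button, Widget, Label, Canvas, Focusable, Panel, Clickable, Frame, object]

L[Button] = Button + merge(L[Widget], L[Label], L[Canvas], [Widget Label Canvas])
  take Widget:  [Widget Frame object] + [Label Canvas Focusable Panel Clickable Frame object] + [Canvas Focusable Panel Clickable Frame object] + [Widget Label Canvas]
  take Label:  [Frame object] + [Label Canvas Focusable Panel Clickable Frame object] + [Canvas Focusable Panel Clickable Frame object] + [Label Canvas]
  take Canvas:  [Frame object] + [Canvas Focusable Panel Clickable Frame object] + [Canvas Focusable Panel Clickable Frame object] + [Canvas]
  take Focusable:  [Frame object] + [Focusable Panel Clickable Frame object] + [Focusable Panel Clickable Frame object]
  take Panel:  [Frame object] + [Panel Clickable Frame object] + [Panel Clickable Frame object]
  take Clickable:  [Frame object] + [Clickable Frame object] + [Clickable Frame object]
  take Frame:  [Frame object] + [Frame object] + [Frame object]
  take object:  [object] + [object] + [object]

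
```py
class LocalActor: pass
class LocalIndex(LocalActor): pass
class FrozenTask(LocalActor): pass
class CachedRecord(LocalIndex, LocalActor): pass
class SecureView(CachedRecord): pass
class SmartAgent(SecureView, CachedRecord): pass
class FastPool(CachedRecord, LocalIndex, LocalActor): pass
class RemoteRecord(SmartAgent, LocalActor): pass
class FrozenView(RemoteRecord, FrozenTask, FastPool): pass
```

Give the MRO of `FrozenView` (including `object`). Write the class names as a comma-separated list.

L[FrozenView] = FrozenView + merge(L[RemoteRecord], L[FrozenTask], L[FastPool], [RemoteRecord FrozenTask FastPool])
  take RemoteRecord:  [RemoteRecord SmartAgent SecureView CachedRecord LocalIndex LocalActor object] + [FrozenTask LocalActor object] + [FastPool CachedRecord LocalIndex LocalActor object] + [RemoteRecord FrozenTask FastPool]
  take SmartAgent:  [SmartAgent SecureView CachedRecord LocalIndex LocalActor object] + [FrozenTask LocalActor object] + [FastPool CachedRecord LocalIndex LocalActor object] + [FrozenTask FastPool]
  take SecureView:  [SecureView CachedRecord LocalIndex LocalActor object] + [FrozenTask LocalActor object] + [FastPool CachedRecord LocalIndex LocalActor object] + [FrozenTask FastPool]
  take FrozenTask:  [CachedRecord LocalIndex LocalActor object] + [FrozenTask LocalActor object] + [FastPool CachedRecord LocalIndex LocalActor object] + [FrozenTask FastPool]
  take FastPool:  [CachedRecord LocalIndex LocalActor object] + [LocalActor object] + [FastPool CachedRecord LocalIndex LocalActor object] + [FastPool]
  take CachedRecord:  [CachedRecord LocalIndex LocalActor object] + [LocalActor object] + [CachedRecord LocalIndex LocalActor object]
  take LocalIndex:  [LocalIndex LocalActor object] + [LocalActor object] + [LocalIndex LocalActor object]
  take LocalActor:  [LocalActor object] + [LocalActor object] + [LocalActor object]
  take object:  [object] + [object] + [object]

FrozenView, RemoteRecord, SmartAgent, SecureView, FrozenTask, FastPool, CachedRecord, LocalIndex, LocalActor, object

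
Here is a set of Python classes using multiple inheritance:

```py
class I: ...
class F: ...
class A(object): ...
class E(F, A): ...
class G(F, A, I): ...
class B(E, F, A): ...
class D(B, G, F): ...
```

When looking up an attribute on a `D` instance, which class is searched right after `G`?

F

L[D] = D + merge(L[B], L[G], L[F], [B G F])
  take B:  [B E F A object] + [G F A I object] + [F object] + [B G F]
  take E:  [E F A object] + [G F A I object] + [F object] + [G F]
  take G:  [F A object] + [G F A I object] + [F object] + [G F]
  take F:  [F A object] + [F A I object] + [F object] + [F]
  take A:  [A object] + [A I object] + [object]
  take I:  [object] + [I object] + [object]
  take object:  [object] + [object] + [object]
MRO: D B E G F A I object
G is at position 3; next is F.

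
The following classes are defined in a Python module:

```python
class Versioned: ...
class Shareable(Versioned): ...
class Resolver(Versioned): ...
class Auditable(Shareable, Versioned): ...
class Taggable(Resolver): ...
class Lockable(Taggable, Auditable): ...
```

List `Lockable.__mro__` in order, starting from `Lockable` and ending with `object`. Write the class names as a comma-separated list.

L[Lockable] = Lockable + merge(L[Taggable], L[Auditable], [Taggable Auditable])
  take Taggable:  [Taggable Resolver Versioned object] + [Auditable Shareable Versioned object] + [Taggable Auditable]
  take Resolver:  [Resolver Versioned object] + [Auditable Shareable Versioned object] + [Auditable]
  take Auditable:  [Versioned object] + [Auditable Shareable Versioned object] + [Auditable]
  take Shareable:  [Versioned object] + [Shareable Versioned object]
  take Versioned:  [Versioned object] + [Versioned object]
  take object:  [object] + [object]

Lockable, Taggable, Resolver, Auditable, Shareable, Versioned, object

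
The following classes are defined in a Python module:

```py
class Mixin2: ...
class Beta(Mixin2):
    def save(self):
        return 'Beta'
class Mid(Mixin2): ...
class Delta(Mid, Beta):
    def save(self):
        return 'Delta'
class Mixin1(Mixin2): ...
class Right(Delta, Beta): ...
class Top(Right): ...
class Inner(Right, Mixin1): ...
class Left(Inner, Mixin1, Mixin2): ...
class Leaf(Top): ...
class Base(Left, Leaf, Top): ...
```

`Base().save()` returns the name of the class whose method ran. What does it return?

Delta

L[Base] = Base + merge(L[Left], L[Leaf], L[Top], [Left Leaf Top])
  take Left:  [Left Inner Right Delta Mid Beta Mixin1 Mixin2 object] + [Leaf Top Right Delta Mid Beta Mixin2 object] + [Top Right Delta Mid Beta Mixin2 object] + [Left Leaf Top]
  take Inner:  [Inner Right Delta Mid Beta Mixin1 Mixin2 object] + [Leaf Top Right Delta Mid Beta Mixin2 object] + [Top Right Delta Mid Beta Mixin2 object] + [Leaf Top]
  take Leaf:  [Right Delta Mid Beta Mixin1 Mixin2 object] + [Leaf Top Right Delta Mid Beta Mixin2 object] + [Top Right Delta Mid Beta Mixin2 object] + [Leaf Top]
  take Top:  [Right Delta Mid Beta Mixin1 Mixin2 object] + [Top Right Delta Mid Beta Mixin2 object] + [Top Right Delta Mid Beta Mixin2 object] + [Top]
  take Right:  [Right Delta Mid Beta Mixin1 Mixin2 object] + [Right Delta Mid Beta Mixin2 object] + [Right Delta Mid Beta Mixin2 object]
  take Delta:  [Delta Mid Beta Mixin1 Mixin2 object] + [Delta Mid Beta Mixin2 object] + [Delta Mid Beta Mixin2 object]
  take Mid:  [Mid Beta Mixin1 Mixin2 object] + [Mid Beta Mixin2 object] + [Mid Beta Mixin2 object]
  take Beta:  [Beta Mixin1 Mixin2 object] + [Beta Mixin2 object] + [Beta Mixin2 object]
  take Mixin1:  [Mixin1 Mixin2 object] + [Mixin2 object] + [Mixin2 object]
  take Mixin2:  [Mixin2 object] + [Mixin2 object] + [Mixin2 object]
  take object:  [object] + [object] + [object]
MRO: Base Left Inner Leaf Top Right Delta Mid Beta Mixin1 Mixin2 object
save is defined in: Beta, Delta. First along the MRO is Delta.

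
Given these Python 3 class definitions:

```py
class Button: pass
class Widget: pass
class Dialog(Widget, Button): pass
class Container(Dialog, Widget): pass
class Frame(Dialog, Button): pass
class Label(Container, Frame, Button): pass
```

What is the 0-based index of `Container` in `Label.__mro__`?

1

L[Label] = Label + merge(L[Container], L[Frame], L[Button], [Container Frame Button])
  take Container:  [Container Dialog Widget Button object] + [Frame Dialog Widget Button object] + [Button object] + [Container Frame Button]
  take Frame:  [Dialog Widget Button object] + [Frame Dialog Widget Button object] + [Button object] + [Frame Button]
  take Dialog:  [Dialog Widget Button object] + [Dialog Widget Button object] + [Button object] + [Button]
  take Widget:  [Widget Button object] + [Widget Button object] + [Button object] + [Button]
  take Button:  [Button object] + [Button object] + [Button object] + [Button]
  take object:  [object] + [object] + [object]
MRO: Label Container Frame Dialog Widget Button object
Container sits at index 1.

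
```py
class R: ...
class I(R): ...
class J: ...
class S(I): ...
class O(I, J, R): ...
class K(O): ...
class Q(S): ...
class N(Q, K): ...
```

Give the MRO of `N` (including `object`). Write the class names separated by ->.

L[N] = N + merge(L[Q], L[K], [Q K])
  take Q:  [Q S I R object] + [K O I J R object] + [Q K]
  take S:  [S I R object] + [K O I J R object] + [K]
  take K:  [I R object] + [K O I J R object] + [K]
  take O:  [I R object] + [O I J R object]
  take I:  [I R object] + [I J R object]
  take J:  [R object] + [J R object]
  take R:  [R object] + [R object]
  take object:  [object] + [object]

N -> Q -> S -> K -> O -> I -> J -> R -> object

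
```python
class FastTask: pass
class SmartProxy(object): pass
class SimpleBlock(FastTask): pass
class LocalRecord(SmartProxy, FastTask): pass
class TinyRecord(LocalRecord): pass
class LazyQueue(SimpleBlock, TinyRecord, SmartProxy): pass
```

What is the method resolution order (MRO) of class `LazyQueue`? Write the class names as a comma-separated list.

LazyQueue, SimpleBlock, TinyRecord, LocalRecord, SmartProxy, FastTask, object

L[LazyQueue] = LazyQueue + merge(L[SimpleBlock], L[TinyRecord], L[SmartProxy], [SimpleBlock TinyRecord SmartProxy])
  take SimpleBlock:  [SimpleBlock FastTask object] + [TinyRecord LocalRecord SmartProxy FastTask object] + [SmartProxy object] + [SimpleBlock TinyRecord SmartProxy]
  take TinyRecord:  [FastTask object] + [TinyRecord LocalRecord SmartProxy FastTask object] + [SmartProxy object] + [TinyRecord SmartProxy]
  take LocalRecord:  [FastTask object] + [LocalRecord SmartProxy FastTask object] + [SmartProxy object] + [SmartProxy]
  take SmartProxy:  [FastTask object] + [SmartProxy FastTask object] + [SmartProxy object] + [SmartProxy]
  take FastTask:  [FastTask object] + [FastTask object] + [object]
  take object:  [object] + [object] + [object]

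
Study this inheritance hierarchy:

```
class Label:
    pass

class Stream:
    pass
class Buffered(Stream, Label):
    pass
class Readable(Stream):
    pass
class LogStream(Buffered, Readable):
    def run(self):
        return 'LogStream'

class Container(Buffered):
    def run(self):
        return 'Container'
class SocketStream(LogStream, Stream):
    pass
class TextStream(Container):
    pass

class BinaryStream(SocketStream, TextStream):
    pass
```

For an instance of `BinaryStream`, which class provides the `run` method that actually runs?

L[BinaryStream] = BinaryStream + merge(L[SocketStream], L[TextStream], [SocketStream TextStream])
  take SocketStream:  [SocketStream LogStream Buffered Readable Stream Label object] + [TextStream Container Buffered Stream Label object] + [SocketStream TextStream]
  take LogStream:  [LogStream Buffered Readable Stream Label object] + [TextStream Container Buffered Stream Label object] + [TextStream]
  take TextStream:  [Buffered Readable Stream Label object] + [TextStream Container Buffered Stream Label object] + [TextStream]
  take Container:  [Buffered Readable Stream Label object] + [Container Buffered Stream Label object]
  take Buffered:  [Buffered Readable Stream Label object] + [Buffered Stream Label object]
  take Readable:  [Readable Stream Label object] + [Stream Label object]
  take Stream:  [Stream Label object] + [Stream Label object]
  take Label:  [Label object] + [Label object]
  take object:  [object] + [object]
MRO: BinaryStream SocketStream LogStream TextStream Container Buffered Readable Stream Label object
run is defined in: Container, LogStream. First along the MRO is LogStream.

LogStream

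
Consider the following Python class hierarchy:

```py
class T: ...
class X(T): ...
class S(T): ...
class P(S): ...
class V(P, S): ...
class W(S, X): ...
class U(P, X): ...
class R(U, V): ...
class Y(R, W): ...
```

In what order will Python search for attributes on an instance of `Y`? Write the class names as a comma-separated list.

L[Y] = Y + merge(L[R], L[W], [R W])
  take R:  [R U V P S X T object] + [W S X T object] + [R W]
  take U:  [U V P S X T object] + [W S X T object] + [W]
  take V:  [V P S X T object] + [W S X T object] + [W]
  take P:  [P S X T object] + [W S X T object] + [W]
  take W:  [S X T object] + [W S X T object] + [W]
  take S:  [S X T object] + [S X T object]
  take X:  [X T object] + [X T object]
  take T:  [T object] + [T object]
  take object:  [object] + [object]

Y, R, U, V, P, W, S, X, T, object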